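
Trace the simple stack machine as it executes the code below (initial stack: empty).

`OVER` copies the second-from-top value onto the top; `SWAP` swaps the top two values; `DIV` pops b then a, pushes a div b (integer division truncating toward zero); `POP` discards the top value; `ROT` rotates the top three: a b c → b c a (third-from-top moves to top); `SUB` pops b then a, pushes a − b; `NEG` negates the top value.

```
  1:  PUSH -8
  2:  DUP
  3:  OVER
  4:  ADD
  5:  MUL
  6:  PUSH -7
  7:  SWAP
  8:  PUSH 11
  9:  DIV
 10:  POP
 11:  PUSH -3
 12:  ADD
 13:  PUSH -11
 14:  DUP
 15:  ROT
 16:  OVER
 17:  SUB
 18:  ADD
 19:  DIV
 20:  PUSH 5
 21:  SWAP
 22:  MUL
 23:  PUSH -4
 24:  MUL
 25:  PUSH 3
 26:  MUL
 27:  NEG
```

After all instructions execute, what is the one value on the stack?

PUSH -8  : -8
DUP      : -8 -8
OVER     : -8 -8 -8
ADD      : -8 -16
MUL      : 128
PUSH -7  : 128 -7
SWAP     : -7 128
PUSH 11  : -7 128 11
DIV      : -7 11
POP      : -7
PUSH -3  : -7 -3
ADD      : -10
PUSH -11 : -10 -11
DUP      : -10 -11 -11
ROT      : -11 -11 -10
OVER     : -11 -11 -10 -11
SUB      : -11 -11 1
ADD      : -11 -10
DIV      : 1
PUSH 5   : 1 5
SWAP     : 5 1
MUL      : 5
PUSH -4  : 5 -4
MUL      : -20
PUSH 3   : -20 3
MUL      : -60
NEG      : 60

60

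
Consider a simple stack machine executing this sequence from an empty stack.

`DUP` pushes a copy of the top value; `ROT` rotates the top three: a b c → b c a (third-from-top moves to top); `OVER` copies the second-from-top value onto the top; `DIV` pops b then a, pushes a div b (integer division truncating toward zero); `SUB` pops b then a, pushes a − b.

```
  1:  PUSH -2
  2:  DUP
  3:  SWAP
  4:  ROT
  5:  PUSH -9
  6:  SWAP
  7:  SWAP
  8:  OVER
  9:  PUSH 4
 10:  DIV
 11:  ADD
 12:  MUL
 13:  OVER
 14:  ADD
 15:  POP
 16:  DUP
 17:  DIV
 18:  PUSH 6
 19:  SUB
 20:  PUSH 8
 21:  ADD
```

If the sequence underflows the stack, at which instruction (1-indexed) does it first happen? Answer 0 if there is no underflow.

PUSH -2 → [-2]
DUP     → [-2, -2]
SWAP    → [-2, -2]
ROT  — needs 3 operands, stack has 2 → underflow

4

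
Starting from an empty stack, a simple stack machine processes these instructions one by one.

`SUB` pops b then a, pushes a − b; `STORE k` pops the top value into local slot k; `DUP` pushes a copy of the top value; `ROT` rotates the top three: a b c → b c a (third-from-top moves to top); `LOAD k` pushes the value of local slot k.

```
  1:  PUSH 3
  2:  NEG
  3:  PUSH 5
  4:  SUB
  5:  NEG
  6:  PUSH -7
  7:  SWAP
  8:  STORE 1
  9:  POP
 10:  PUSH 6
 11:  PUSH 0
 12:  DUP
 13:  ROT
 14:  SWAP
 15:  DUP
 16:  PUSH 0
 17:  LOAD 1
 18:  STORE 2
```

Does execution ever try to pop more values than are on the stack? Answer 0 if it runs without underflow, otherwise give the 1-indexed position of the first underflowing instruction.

PUSH 3   [3]
NEG      [-3]
PUSH 5   [-3, 5]
SUB      [-8]
NEG      [8]
PUSH -7  [8, -7]
SWAP     [-7, 8]
STORE 1  [-7]
POP      []
PUSH 6   [6]
PUSH 0   [6, 0]
DUP      [6, 0, 0]
ROT      [0, 0, 6]
SWAP     [0, 6, 0]
DUP      [0, 6, 0, 0]
PUSH 0   [0, 6, 0, 0, 0]
LOAD 1   [0, 6, 0, 0, 0, 8]
STORE 2  [0, 6, 0, 0, 0]

0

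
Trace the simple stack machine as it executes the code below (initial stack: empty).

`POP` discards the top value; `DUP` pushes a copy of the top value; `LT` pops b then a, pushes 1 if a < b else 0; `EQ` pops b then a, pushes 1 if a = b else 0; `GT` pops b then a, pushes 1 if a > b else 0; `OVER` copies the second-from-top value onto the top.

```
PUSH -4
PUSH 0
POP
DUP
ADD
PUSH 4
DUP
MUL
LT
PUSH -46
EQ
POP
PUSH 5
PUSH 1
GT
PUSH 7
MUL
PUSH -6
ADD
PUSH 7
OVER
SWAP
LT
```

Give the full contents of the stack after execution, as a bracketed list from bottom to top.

[1, 1]

PUSH -4   -4
PUSH 0    -4 0
POP       -4
DUP       -4 -4
ADD       -8
PUSH 4    -8 4
DUP       -8 4 4
MUL       -8 16
LT        1
PUSH -46  1 -46
EQ        0
POP       (empty)
PUSH 5    5
PUSH 1    5 1
GT        1
PUSH 7    1 7
MUL       7
PUSH -6   7 -6
ADD       1
PUSH 7    1 7
OVER      1 7 1
SWAP      1 1 7
LT        1 1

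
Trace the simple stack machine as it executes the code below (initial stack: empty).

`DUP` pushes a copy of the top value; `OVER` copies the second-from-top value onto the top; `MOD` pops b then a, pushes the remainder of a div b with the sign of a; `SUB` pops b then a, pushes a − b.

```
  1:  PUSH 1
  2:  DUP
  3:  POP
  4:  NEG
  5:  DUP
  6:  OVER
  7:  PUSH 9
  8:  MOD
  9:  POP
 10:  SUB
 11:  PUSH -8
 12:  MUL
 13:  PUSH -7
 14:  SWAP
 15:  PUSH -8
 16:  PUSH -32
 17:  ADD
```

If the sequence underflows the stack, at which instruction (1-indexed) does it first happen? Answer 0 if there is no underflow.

PUSH 1   → 1
DUP      → 1 1
POP      → 1
NEG      → -1
DUP      → -1 -1
OVER     → -1 -1 -1
PUSH 9   → -1 -1 -1 9
MOD      → -1 -1 -1
POP      → -1 -1
SUB      → 0
PUSH -8  → 0 -8
MUL      → 0
PUSH -7  → 0 -7
SWAP     → -7 0
PUSH -8  → -7 0 -8
PUSH -32 → -7 0 -8 -32
ADD      → -7 0 -40

0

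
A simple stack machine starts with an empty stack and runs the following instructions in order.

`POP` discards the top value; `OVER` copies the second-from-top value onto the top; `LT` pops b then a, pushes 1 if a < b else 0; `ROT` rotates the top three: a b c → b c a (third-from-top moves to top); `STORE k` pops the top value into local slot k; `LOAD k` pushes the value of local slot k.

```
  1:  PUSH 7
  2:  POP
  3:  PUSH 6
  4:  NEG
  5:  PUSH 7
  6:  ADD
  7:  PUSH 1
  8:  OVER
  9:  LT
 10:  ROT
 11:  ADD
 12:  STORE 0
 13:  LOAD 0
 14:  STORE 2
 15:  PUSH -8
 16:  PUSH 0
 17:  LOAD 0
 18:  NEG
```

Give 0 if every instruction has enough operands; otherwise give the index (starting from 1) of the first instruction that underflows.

10

PUSH 7  [7]
POP     []
PUSH 6  [6]
NEG     [-6]
PUSH 7  [-6, 7]
ADD     [1]
PUSH 1  [1, 1]
OVER    [1, 1, 1]
LT      [1, 0]
ROT  — needs 3 operands, stack has 2 → underflow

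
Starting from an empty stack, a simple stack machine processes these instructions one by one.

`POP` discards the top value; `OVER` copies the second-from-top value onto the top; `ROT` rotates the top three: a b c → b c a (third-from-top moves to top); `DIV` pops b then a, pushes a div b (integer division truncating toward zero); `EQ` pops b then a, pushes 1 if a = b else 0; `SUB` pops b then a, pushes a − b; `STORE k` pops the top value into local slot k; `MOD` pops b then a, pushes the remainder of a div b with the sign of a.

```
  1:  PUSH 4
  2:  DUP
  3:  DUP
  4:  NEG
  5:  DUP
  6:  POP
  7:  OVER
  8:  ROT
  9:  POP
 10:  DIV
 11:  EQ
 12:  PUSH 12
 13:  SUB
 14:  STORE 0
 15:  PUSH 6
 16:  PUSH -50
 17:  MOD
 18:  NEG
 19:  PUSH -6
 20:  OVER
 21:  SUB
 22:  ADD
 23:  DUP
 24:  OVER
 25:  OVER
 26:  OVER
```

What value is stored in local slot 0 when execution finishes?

-12

PUSH 4   : 4
DUP      : 4 4
DUP      : 4 4 4
NEG      : 4 4 -4
DUP      : 4 4 -4 -4
POP      : 4 4 -4
OVER     : 4 4 -4 4
ROT      : 4 -4 4 4
POP      : 4 -4 4
DIV      : 4 -1
EQ       : 0
PUSH 12  : 0 12
SUB      : -12
STORE 0  : (empty)
PUSH 6   : 6
PUSH -50 : 6 -50
MOD      : 6
NEG      : -6
PUSH -6  : -6 -6
OVER     : -6 -6 -6
SUB      : -6 0
ADD      : -6
DUP      : -6 -6
OVER     : -6 -6 -6
OVER     : -6 -6 -6 -6
OVER     : -6 -6 -6 -6 -6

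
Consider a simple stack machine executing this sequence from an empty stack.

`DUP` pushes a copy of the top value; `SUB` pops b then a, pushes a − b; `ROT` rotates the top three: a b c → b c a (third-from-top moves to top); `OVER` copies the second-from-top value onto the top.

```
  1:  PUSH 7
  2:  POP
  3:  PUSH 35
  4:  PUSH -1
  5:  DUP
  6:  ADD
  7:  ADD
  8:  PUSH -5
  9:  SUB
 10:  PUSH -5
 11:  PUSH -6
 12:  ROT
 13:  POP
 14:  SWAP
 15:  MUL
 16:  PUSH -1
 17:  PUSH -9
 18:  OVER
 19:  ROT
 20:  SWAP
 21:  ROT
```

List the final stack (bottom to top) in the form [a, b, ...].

[30, -1, -1, -9]

PUSH 7  → 7
POP     → (empty)
PUSH 35 → 35
PUSH -1 → 35 -1
DUP     → 35 -1 -1
ADD     → 35 -2
ADD     → 33
PUSH -5 → 33 -5
SUB     → 38
PUSH -5 → 38 -5
PUSH -6 → 38 -5 -6
ROT     → -5 -6 38
POP     → -5 -6
SWAP    → -6 -5
MUL     → 30
PUSH -1 → 30 -1
PUSH -9 → 30 -1 -9
OVER    → 30 -1 -9 -1
ROT     → 30 -9 -1 -1
SWAP    → 30 -9 -1 -1
ROT     → 30 -1 -1 -9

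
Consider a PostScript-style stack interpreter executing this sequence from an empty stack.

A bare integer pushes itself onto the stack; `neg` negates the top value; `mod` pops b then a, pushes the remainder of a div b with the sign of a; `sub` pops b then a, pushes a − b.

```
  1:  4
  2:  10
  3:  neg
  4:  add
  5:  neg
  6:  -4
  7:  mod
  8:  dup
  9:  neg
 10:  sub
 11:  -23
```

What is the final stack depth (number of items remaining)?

2

4   -> 4
10  -> 4 10
neg -> 4 -10
add -> -6
neg -> 6
-4  -> 6 -4
mod -> 2
dup -> 2 2
neg -> 2 -2
sub -> 4
-23 -> 4 -23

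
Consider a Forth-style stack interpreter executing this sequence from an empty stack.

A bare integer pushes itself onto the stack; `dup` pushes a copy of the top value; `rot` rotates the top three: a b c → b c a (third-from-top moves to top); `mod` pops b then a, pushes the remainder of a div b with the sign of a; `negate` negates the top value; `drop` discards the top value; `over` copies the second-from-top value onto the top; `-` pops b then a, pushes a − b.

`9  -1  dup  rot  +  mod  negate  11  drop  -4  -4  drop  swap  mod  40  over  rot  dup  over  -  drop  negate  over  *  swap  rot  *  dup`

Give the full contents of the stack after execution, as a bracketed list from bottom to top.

[0, 0, 0]

9      -> 9
-1     -> 9 -1
dup    -> 9 -1 -1
rot    -> -1 -1 9
+      -> -1 8
mod    -> -1
negate -> 1
11     -> 1 11
drop   -> 1
-4     -> 1 -4
-4     -> 1 -4 -4
drop   -> 1 -4
swap   -> -4 1
mod    -> 0
40     -> 0 40
over   -> 0 40 0
rot    -> 40 0 0
dup    -> 40 0 0 0
over   -> 40 0 0 0 0
-      -> 40 0 0 0
drop   -> 40 0 0
negate -> 40 0 0
over   -> 40 0 0 0
*      -> 40 0 0
swap   -> 40 0 0
rot    -> 0 0 40
*      -> 0 0
dup    -> 0 0 0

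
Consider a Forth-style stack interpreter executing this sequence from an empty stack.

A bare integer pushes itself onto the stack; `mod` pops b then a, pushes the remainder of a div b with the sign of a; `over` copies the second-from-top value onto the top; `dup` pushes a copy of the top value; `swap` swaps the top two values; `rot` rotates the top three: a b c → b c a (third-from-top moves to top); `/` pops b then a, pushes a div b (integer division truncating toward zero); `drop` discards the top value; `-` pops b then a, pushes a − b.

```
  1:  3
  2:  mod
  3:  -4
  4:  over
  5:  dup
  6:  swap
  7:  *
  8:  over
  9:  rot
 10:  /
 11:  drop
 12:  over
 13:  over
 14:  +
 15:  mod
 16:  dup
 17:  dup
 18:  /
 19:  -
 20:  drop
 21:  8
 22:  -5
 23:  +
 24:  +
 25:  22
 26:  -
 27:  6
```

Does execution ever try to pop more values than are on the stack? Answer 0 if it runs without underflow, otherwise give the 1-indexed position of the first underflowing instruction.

2

3 → [3]
mod  — needs 2 operands, stack has 1 → underflow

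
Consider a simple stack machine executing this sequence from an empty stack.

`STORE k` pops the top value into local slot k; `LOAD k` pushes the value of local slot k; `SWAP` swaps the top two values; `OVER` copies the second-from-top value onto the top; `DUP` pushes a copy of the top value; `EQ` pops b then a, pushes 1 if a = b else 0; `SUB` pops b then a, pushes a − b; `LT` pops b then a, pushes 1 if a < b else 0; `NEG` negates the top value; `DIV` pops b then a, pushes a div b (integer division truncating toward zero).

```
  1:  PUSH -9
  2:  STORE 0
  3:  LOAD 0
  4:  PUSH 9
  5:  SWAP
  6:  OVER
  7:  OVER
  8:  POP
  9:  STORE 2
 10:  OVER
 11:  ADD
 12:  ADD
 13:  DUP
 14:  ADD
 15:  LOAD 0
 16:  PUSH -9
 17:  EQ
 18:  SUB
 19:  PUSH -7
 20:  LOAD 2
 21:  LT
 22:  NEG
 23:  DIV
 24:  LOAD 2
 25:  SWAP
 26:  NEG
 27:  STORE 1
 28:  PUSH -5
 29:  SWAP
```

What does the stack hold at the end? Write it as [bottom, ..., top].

PUSH -9 : -9
STORE 0 : (empty)
LOAD 0  : -9
PUSH 9  : -9 9
SWAP    : 9 -9
OVER    : 9 -9 9
OVER    : 9 -9 9 -9
POP     : 9 -9 9
STORE 2 : 9 -9
OVER    : 9 -9 9
ADD     : 9 0
ADD     : 9
DUP     : 9 9
ADD     : 18
LOAD 0  : 18 -9
PUSH -9 : 18 -9 -9
EQ      : 18 1
SUB     : 17
PUSH -7 : 17 -7
LOAD 2  : 17 -7 9
LT      : 17 1
NEG     : 17 -1
DIV     : -17
LOAD 2  : -17 9
SWAP    : 9 -17
NEG     : 9 17
STORE 1 : 9
PUSH -5 : 9 -5
SWAP    : -5 9

[-5, 9]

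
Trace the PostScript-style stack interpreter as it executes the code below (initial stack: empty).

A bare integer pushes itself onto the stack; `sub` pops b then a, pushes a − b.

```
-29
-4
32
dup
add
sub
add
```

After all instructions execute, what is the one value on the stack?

-29 -> -29
-4  -> -29 -4
32  -> -29 -4 32
dup -> -29 -4 32 32
add -> -29 -4 64
sub -> -29 -68
add -> -97

-97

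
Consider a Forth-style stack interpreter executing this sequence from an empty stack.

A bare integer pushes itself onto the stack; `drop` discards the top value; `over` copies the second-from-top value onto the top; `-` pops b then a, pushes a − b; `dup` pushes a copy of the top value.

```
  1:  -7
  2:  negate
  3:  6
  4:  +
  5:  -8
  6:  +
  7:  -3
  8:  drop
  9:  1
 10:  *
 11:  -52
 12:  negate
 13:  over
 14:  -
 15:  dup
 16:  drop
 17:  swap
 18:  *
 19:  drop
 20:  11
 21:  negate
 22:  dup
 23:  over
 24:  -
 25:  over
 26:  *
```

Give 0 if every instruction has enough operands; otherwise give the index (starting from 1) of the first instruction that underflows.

-7      [-7]
negate  [7]
6       [7, 6]
+       [13]
-8      [13, -8]
+       [5]
-3      [5, -3]
drop    [5]
1       [5, 1]
*       [5]
-52     [5, -52]
negate  [5, 52]
over    [5, 52, 5]
-       [5, 47]
dup     [5, 47, 47]
drop    [5, 47]
swap    [47, 5]
*       [235]
drop    []
11      [11]
negate  [-11]
dup     [-11, -11]
over    [-11, -11, -11]
-       [-11, 0]
over    [-11, 0, -11]
*       [-11, 0]

0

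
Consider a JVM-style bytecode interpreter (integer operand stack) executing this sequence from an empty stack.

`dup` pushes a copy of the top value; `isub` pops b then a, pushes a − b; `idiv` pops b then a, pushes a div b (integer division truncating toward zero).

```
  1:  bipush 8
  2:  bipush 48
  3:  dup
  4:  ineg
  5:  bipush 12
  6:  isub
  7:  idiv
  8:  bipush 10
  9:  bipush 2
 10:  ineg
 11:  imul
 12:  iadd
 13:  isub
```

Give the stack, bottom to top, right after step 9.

[8, 0, 10, 2]

bipush 8  -> [8]
bipush 48 -> [8, 48]
dup       -> [8, 48, 48]
ineg      -> [8, 48, -48]
bipush 12 -> [8, 48, -48, 12]
isub      -> [8, 48, -60]
idiv      -> [8, 0]
bipush 10 -> [8, 0, 10]
bipush 2  -> [8, 0, 10, 2]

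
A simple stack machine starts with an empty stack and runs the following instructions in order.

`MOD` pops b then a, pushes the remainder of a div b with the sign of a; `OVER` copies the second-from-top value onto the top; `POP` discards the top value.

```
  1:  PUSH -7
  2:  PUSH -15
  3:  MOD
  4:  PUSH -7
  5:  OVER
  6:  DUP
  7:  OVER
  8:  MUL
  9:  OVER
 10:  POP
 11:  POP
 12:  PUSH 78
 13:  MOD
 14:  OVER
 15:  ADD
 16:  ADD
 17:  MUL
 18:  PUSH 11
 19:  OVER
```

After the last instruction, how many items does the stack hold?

3

PUSH -7   -7
PUSH -15  -7 -15
MOD       -7
PUSH -7   -7 -7
OVER      -7 -7 -7
DUP       -7 -7 -7 -7
OVER      -7 -7 -7 -7 -7
MUL       -7 -7 -7 49
OVER      -7 -7 -7 49 -7
POP       -7 -7 -7 49
POP       -7 -7 -7
PUSH 78   -7 -7 -7 78
MOD       -7 -7 -7
OVER      -7 -7 -7 -7
ADD       -7 -7 -14
ADD       -7 -21
MUL       147
PUSH 11   147 11
OVER      147 11 147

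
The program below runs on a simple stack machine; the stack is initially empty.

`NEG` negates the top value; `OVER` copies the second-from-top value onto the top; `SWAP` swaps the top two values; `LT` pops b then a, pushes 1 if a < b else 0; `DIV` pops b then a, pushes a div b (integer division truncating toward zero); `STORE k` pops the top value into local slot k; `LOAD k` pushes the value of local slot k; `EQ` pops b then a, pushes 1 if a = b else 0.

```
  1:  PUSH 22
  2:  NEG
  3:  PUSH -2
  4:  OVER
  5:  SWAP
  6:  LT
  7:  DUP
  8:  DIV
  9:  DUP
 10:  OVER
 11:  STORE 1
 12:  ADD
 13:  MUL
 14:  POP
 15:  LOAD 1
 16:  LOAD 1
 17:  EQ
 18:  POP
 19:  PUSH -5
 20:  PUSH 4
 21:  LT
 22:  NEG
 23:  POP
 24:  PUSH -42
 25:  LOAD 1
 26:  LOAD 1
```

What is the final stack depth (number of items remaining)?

3

PUSH 22   [22]
NEG       [-22]
PUSH -2   [-22, -2]
OVER      [-22, -2, -22]
SWAP      [-22, -22, -2]
LT        [-22, 1]
DUP       [-22, 1, 1]
DIV       [-22, 1]
DUP       [-22, 1, 1]
OVER      [-22, 1, 1, 1]
STORE 1   [-22, 1, 1]
ADD       [-22, 2]
MUL       [-44]
POP       []
LOAD 1    [1]
LOAD 1    [1, 1]
EQ        [1]
POP       []
PUSH -5   [-5]
PUSH 4    [-5, 4]
LT        [1]
NEG       [-1]
POP       []
PUSH -42  [-42]
LOAD 1    [-42, 1]
LOAD 1    [-42, 1, 1]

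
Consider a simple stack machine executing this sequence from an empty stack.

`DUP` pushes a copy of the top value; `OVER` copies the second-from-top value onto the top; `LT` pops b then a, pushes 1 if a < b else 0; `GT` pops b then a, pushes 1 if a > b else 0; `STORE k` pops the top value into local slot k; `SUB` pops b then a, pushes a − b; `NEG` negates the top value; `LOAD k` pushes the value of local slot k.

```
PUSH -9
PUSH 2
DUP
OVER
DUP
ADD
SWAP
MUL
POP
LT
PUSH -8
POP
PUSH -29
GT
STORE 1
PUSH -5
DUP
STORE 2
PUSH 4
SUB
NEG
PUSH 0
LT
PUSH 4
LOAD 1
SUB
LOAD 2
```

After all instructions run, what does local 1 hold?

1

PUSH -9  → -9
PUSH 2   → -9 2
DUP      → -9 2 2
OVER     → -9 2 2 2
DUP      → -9 2 2 2 2
ADD      → -9 2 2 4
SWAP     → -9 2 4 2
MUL      → -9 2 8
POP      → -9 2
LT       → 1
PUSH -8  → 1 -8
POP      → 1
PUSH -29 → 1 -29
GT       → 1
STORE 1  → (empty)
PUSH -5  → -5
DUP      → -5 -5
STORE 2  → -5
PUSH 4   → -5 4
SUB      → -9
NEG      → 9
PUSH 0   → 9 0
LT       → 0
PUSH 4   → 0 4
LOAD 1   → 0 4 1
SUB      → 0 3
LOAD 2   → 0 3 -5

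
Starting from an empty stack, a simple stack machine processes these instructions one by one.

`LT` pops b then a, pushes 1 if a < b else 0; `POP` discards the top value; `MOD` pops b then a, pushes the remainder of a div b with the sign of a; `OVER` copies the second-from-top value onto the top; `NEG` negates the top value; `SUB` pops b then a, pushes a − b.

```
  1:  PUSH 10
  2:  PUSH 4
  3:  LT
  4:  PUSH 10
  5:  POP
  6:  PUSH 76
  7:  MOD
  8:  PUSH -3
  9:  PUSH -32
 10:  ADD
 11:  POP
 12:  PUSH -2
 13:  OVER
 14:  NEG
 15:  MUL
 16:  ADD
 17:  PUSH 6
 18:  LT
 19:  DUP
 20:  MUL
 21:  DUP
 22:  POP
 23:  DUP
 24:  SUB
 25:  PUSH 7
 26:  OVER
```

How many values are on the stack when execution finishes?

PUSH 10  → [10]
PUSH 4   → [10, 4]
LT       → [0]
PUSH 10  → [0, 10]
POP      → [0]
PUSH 76  → [0, 76]
MOD      → [0]
PUSH -3  → [0, -3]
PUSH -32 → [0, -3, -32]
ADD      → [0, -35]
POP      → [0]
PUSH -2  → [0, -2]
OVER     → [0, -2, 0]
NEG      → [0, -2, 0]
MUL      → [0, 0]
ADD      → [0]
PUSH 6   → [0, 6]
LT       → [1]
DUP      → [1, 1]
MUL      → [1]
DUP      → [1, 1]
POP      → [1]
DUP      → [1, 1]
SUB      → [0]
PUSH 7   → [0, 7]
OVER     → [0, 7, 0]

3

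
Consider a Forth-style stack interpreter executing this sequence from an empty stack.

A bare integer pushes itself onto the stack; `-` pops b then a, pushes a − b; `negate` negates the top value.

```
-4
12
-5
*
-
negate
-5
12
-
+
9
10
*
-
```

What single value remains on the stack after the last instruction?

-163

-4      [-4]
12      [-4, 12]
-5      [-4, 12, -5]
*       [-4, -60]
-       [56]
negate  [-56]
-5      [-56, -5]
12      [-56, -5, 12]
-       [-56, -17]
+       [-73]
9       [-73, 9]
10      [-73, 9, 10]
*       [-73, 90]
-       [-163]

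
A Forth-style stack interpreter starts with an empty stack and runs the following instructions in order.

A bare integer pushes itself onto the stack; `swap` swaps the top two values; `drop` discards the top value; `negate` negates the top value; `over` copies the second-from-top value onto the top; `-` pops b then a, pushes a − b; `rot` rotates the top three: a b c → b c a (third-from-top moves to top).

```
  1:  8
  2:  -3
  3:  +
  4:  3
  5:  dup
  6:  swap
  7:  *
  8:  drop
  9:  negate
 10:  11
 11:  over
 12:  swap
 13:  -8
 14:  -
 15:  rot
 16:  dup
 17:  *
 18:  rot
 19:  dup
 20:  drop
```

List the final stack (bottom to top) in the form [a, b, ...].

8       8
-3      8 -3
+       5
3       5 3
dup     5 3 3
swap    5 3 3
*       5 9
drop    5
negate  -5
11      -5 11
over    -5 11 -5
swap    -5 -5 11
-8      -5 -5 11 -8
-       -5 -5 19
rot     -5 19 -5
dup     -5 19 -5 -5
*       -5 19 25
rot     19 25 -5
dup     19 25 -5 -5
drop    19 25 -5

[19, 25, -5]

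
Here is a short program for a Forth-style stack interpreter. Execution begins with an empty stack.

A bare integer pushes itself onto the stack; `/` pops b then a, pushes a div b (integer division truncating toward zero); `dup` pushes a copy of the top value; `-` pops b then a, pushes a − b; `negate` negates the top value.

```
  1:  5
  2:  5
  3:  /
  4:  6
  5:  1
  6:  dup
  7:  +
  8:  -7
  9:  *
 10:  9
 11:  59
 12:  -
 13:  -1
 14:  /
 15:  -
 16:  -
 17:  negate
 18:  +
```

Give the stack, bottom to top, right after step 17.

[1, -70]

5       5
5       5 5
/       1
6       1 6
1       1 6 1
dup     1 6 1 1
+       1 6 2
-7      1 6 2 -7
*       1 6 -14
9       1 6 -14 9
59      1 6 -14 9 59
-       1 6 -14 -50
-1      1 6 -14 -50 -1
/       1 6 -14 50
-       1 6 -64
-       1 70
negate  1 -70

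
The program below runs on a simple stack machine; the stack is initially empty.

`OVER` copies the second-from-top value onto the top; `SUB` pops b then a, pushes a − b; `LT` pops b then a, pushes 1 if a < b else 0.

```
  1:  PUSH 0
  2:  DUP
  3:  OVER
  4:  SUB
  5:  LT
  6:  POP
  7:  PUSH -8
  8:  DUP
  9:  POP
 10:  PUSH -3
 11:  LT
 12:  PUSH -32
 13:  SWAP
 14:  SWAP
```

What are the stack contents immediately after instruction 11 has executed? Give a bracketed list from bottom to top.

PUSH 0  : 0
DUP     : 0 0
OVER    : 0 0 0
SUB     : 0 0
LT      : 0
POP     : (empty)
PUSH -8 : -8
DUP     : -8 -8
POP     : -8
PUSH -3 : -8 -3
LT      : 1

[1]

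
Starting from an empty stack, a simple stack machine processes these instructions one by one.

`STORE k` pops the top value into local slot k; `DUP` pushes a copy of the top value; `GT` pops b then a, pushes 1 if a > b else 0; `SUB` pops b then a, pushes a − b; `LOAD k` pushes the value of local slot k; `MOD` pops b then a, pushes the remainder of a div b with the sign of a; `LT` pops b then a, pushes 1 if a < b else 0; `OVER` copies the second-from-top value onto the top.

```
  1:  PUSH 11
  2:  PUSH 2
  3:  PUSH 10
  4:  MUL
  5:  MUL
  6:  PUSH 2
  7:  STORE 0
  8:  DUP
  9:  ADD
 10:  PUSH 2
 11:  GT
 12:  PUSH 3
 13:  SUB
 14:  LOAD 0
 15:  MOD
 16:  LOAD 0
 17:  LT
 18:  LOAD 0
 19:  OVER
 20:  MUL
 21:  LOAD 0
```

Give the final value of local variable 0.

PUSH 11 → 11
PUSH 2  → 11 2
PUSH 10 → 11 2 10
MUL     → 11 20
MUL     → 220
PUSH 2  → 220 2
STORE 0 → 220
DUP     → 220 220
ADD     → 440
PUSH 2  → 440 2
GT      → 1
PUSH 3  → 1 3
SUB     → -2
LOAD 0  → -2 2
MOD     → 0
LOAD 0  → 0 2
LT      → 1
LOAD 0  → 1 2
OVER    → 1 2 1
MUL     → 1 2
LOAD 0  → 1 2 2

2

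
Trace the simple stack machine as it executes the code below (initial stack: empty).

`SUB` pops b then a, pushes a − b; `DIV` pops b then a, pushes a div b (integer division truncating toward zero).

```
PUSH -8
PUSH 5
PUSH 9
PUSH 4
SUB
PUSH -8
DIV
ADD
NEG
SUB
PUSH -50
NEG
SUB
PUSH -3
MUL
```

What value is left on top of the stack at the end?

159

PUSH -8   [-8]
PUSH 5    [-8, 5]
PUSH 9    [-8, 5, 9]
PUSH 4    [-8, 5, 9, 4]
SUB       [-8, 5, 5]
PUSH -8   [-8, 5, 5, -8]
DIV       [-8, 5, 0]
ADD       [-8, 5]
NEG       [-8, -5]
SUB       [-3]
PUSH -50  [-3, -50]
NEG       [-3, 50]
SUB       [-53]
PUSH -3   [-53, -3]
MUL       [159]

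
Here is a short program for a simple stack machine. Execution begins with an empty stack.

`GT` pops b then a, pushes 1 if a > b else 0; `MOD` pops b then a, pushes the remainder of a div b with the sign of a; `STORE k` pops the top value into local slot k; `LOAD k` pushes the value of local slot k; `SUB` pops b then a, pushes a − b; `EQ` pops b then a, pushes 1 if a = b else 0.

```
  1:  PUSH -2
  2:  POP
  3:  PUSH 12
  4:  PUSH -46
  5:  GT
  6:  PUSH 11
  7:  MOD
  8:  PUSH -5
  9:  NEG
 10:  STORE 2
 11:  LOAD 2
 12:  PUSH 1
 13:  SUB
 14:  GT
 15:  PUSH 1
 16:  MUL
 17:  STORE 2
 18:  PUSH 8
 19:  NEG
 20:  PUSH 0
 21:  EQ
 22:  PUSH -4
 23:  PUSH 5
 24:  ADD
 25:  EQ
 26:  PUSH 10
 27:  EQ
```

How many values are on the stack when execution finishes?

PUSH -2  → [-2]
POP      → []
PUSH 12  → [12]
PUSH -46 → [12, -46]
GT       → [1]
PUSH 11  → [1, 11]
MOD      → [1]
PUSH -5  → [1, -5]
NEG      → [1, 5]
STORE 2  → [1]
LOAD 2   → [1, 5]
PUSH 1   → [1, 5, 1]
SUB      → [1, 4]
GT       → [0]
PUSH 1   → [0, 1]
MUL      → [0]
STORE 2  → []
PUSH 8   → [8]
NEG      → [-8]
PUSH 0   → [-8, 0]
EQ       → [0]
PUSH -4  → [0, -4]
PUSH 5   → [0, -4, 5]
ADD      → [0, 1]
EQ       → [0]
PUSH 10  → [0, 10]
EQ       → [0]

1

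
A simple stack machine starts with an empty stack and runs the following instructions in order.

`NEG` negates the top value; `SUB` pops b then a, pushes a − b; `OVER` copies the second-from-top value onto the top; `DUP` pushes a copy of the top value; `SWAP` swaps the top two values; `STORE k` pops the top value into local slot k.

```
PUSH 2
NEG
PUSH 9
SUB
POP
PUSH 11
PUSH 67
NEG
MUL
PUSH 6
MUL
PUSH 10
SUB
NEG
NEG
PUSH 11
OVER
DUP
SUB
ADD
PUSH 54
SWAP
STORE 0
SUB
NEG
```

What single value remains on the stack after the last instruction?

4486

PUSH 2   [2]
NEG      [-2]
PUSH 9   [-2, 9]
SUB      [-11]
POP      []
PUSH 11  [11]
PUSH 67  [11, 67]
NEG      [11, -67]
MUL      [-737]
PUSH 6   [-737, 6]
MUL      [-4422]
PUSH 10  [-4422, 10]
SUB      [-4432]
NEG      [4432]
NEG      [-4432]
PUSH 11  [-4432, 11]
OVER     [-4432, 11, -4432]
DUP      [-4432, 11, -4432, -4432]
SUB      [-4432, 11, 0]
ADD      [-4432, 11]
PUSH 54  [-4432, 11, 54]
SWAP     [-4432, 54, 11]
STORE 0  [-4432, 54]
SUB      [-4486]
NEG      [4486]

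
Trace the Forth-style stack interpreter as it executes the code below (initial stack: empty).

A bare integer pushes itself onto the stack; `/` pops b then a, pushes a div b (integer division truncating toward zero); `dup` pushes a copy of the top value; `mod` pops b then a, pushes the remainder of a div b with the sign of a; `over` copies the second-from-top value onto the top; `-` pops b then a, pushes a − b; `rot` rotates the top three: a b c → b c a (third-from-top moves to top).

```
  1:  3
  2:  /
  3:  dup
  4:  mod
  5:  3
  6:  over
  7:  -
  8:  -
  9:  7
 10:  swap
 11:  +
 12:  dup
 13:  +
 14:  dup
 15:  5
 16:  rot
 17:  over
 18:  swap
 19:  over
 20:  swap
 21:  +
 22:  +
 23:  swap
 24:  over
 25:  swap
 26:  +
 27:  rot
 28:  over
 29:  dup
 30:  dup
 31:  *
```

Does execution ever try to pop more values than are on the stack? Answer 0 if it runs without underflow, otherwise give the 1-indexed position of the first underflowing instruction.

2

3 -> 3
/  — needs 2 operands, stack has 1 → underflow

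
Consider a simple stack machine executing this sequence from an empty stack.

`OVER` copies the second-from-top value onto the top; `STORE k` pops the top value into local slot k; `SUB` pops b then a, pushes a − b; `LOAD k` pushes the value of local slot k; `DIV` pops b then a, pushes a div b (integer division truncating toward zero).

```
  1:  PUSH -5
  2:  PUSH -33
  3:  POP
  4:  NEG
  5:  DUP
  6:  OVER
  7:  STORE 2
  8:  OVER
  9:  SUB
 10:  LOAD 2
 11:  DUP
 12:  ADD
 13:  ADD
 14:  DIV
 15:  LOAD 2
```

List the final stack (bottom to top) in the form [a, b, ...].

[0, 5]

PUSH -5  : -5
PUSH -33 : -5 -33
POP      : -5
NEG      : 5
DUP      : 5 5
OVER     : 5 5 5
STORE 2  : 5 5
OVER     : 5 5 5
SUB      : 5 0
LOAD 2   : 5 0 5
DUP      : 5 0 5 5
ADD      : 5 0 10
ADD      : 5 10
DIV      : 0
LOAD 2   : 0 5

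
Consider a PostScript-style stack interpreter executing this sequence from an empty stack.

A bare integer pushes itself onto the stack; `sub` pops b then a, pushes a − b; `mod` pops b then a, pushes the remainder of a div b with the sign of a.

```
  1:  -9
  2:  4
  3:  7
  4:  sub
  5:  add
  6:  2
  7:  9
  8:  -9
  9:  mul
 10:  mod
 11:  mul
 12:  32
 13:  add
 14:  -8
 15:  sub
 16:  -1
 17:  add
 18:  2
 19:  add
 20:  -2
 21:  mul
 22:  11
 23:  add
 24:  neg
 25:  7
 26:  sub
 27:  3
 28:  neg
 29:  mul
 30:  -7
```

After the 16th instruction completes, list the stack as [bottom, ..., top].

-9  -> [-9]
4   -> [-9, 4]
7   -> [-9, 4, 7]
sub -> [-9, -3]
add -> [-12]
2   -> [-12, 2]
9   -> [-12, 2, 9]
-9  -> [-12, 2, 9, -9]
mul -> [-12, 2, -81]
mod -> [-12, 2]
mul -> [-24]
32  -> [-24, 32]
add -> [8]
-8  -> [8, -8]
sub -> [16]
-1  -> [16, -1]

[16, -1]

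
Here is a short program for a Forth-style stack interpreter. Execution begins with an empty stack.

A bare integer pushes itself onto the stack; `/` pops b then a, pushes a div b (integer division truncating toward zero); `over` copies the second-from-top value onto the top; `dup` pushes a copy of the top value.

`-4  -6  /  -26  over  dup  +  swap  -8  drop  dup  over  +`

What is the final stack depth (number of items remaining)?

-4   -> -4
-6   -> -4 -6
/    -> 0
-26  -> 0 -26
over -> 0 -26 0
dup  -> 0 -26 0 0
+    -> 0 -26 0
swap -> 0 0 -26
-8   -> 0 0 -26 -8
drop -> 0 0 -26
dup  -> 0 0 -26 -26
over -> 0 0 -26 -26 -26
+    -> 0 0 -26 -52

4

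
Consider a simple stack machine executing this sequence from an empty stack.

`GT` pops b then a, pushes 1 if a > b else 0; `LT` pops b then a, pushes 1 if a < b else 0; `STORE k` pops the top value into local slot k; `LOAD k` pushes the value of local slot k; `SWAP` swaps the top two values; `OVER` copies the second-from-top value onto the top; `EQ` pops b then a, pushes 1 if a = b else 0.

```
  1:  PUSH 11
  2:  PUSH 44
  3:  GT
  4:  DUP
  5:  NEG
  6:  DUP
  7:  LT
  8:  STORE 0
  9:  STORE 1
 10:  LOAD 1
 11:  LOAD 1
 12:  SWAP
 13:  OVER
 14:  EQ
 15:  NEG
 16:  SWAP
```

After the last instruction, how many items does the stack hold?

PUSH 11  11
PUSH 44  11 44
GT       0
DUP      0 0
NEG      0 0
DUP      0 0 0
LT       0 0
STORE 0  0
STORE 1  (empty)
LOAD 1   0
LOAD 1   0 0
SWAP     0 0
OVER     0 0 0
EQ       0 1
NEG      0 -1
SWAP     -1 0

2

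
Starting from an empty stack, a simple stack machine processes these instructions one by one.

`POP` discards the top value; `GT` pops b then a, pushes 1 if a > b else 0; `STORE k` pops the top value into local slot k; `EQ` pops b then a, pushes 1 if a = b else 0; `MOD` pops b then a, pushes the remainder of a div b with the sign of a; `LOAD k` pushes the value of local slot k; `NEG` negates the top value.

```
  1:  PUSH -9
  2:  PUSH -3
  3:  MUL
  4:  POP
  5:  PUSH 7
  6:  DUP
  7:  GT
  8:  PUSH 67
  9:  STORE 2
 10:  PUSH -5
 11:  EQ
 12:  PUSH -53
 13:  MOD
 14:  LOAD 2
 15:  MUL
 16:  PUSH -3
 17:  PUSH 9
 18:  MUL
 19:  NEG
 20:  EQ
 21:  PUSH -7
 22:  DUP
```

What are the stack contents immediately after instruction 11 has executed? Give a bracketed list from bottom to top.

[0]

PUSH -9 → -9
PUSH -3 → -9 -3
MUL     → 27
POP     → (empty)
PUSH 7  → 7
DUP     → 7 7
GT      → 0
PUSH 67 → 0 67
STORE 2 → 0
PUSH -5 → 0 -5
EQ      → 0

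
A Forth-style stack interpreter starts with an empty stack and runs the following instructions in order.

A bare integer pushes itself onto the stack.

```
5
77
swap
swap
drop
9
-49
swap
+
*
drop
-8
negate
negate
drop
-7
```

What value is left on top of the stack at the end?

-7

5      -> [5]
77     -> [5, 77]
swap   -> [77, 5]
swap   -> [5, 77]
drop   -> [5]
9      -> [5, 9]
-49    -> [5, 9, -49]
swap   -> [5, -49, 9]
+      -> [5, -40]
*      -> [-200]
drop   -> []
-8     -> [-8]
negate -> [8]
negate -> [-8]
drop   -> []
-7     -> [-7]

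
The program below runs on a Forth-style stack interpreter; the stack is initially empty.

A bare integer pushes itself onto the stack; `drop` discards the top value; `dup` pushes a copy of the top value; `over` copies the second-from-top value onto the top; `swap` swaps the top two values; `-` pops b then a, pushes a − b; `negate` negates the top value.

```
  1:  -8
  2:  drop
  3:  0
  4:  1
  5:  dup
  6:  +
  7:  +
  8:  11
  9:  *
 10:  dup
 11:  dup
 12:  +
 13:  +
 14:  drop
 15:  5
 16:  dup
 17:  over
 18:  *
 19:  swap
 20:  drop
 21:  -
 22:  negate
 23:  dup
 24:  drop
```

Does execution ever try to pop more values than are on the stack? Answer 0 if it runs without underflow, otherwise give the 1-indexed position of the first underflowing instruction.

21

-8   → [-8]
drop → []
0    → [0]
1    → [0, 1]
dup  → [0, 1, 1]
+    → [0, 2]
+    → [2]
11   → [2, 11]
*    → [22]
dup  → [22, 22]
dup  → [22, 22, 22]
+    → [22, 44]
+    → [66]
drop → []
5    → [5]
dup  → [5, 5]
over → [5, 5, 5]
*    → [5, 25]
swap → [25, 5]
drop → [25]
-  — needs 2 operands, stack has 1 → underflow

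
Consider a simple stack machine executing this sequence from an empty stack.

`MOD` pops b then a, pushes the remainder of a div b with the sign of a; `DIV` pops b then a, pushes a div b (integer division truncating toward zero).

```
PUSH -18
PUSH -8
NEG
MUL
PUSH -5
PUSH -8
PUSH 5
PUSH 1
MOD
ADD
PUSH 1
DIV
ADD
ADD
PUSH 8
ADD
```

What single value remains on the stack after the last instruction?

PUSH -18  -18
PUSH -8   -18 -8
NEG       -18 8
MUL       -144
PUSH -5   -144 -5
PUSH -8   -144 -5 -8
PUSH 5    -144 -5 -8 5
PUSH 1    -144 -5 -8 5 1
MOD       -144 -5 -8 0
ADD       -144 -5 -8
PUSH 1    -144 -5 -8 1
DIV       -144 -5 -8
ADD       -144 -13
ADD       -157
PUSH 8    -157 8
ADD       -149

-149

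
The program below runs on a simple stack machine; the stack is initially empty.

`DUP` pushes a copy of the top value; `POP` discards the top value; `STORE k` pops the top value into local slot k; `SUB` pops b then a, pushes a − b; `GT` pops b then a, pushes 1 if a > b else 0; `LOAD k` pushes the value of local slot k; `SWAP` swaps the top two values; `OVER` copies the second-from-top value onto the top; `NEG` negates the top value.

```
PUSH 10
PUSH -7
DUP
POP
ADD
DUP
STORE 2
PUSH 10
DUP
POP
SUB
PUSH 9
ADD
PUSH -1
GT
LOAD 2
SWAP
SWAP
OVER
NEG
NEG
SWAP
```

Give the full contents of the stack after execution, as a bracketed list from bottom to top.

PUSH 10 → 10
PUSH -7 → 10 -7
DUP     → 10 -7 -7
POP     → 10 -7
ADD     → 3
DUP     → 3 3
STORE 2 → 3
PUSH 10 → 3 10
DUP     → 3 10 10
POP     → 3 10
SUB     → -7
PUSH 9  → -7 9
ADD     → 2
PUSH -1 → 2 -1
GT      → 1
LOAD 2  → 1 3
SWAP    → 3 1
SWAP    → 1 3
OVER    → 1 3 1
NEG     → 1 3 -1
NEG     → 1 3 1
SWAP    → 1 1 3

[1, 1, 3]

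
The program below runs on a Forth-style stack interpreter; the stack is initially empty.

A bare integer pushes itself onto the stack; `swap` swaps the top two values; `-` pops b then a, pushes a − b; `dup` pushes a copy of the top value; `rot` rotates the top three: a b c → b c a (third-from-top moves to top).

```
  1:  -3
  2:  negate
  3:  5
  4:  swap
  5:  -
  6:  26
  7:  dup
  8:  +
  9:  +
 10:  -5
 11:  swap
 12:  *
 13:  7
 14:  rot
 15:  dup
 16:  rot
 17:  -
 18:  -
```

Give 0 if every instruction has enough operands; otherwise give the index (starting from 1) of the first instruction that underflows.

14

-3     : [-3]
negate : [3]
5      : [3, 5]
swap   : [5, 3]
-      : [2]
26     : [2, 26]
dup    : [2, 26, 26]
+      : [2, 52]
+      : [54]
-5     : [54, -5]
swap   : [-5, 54]
*      : [-270]
7      : [-270, 7]
rot  — needs 3 operands, stack has 2 → underflow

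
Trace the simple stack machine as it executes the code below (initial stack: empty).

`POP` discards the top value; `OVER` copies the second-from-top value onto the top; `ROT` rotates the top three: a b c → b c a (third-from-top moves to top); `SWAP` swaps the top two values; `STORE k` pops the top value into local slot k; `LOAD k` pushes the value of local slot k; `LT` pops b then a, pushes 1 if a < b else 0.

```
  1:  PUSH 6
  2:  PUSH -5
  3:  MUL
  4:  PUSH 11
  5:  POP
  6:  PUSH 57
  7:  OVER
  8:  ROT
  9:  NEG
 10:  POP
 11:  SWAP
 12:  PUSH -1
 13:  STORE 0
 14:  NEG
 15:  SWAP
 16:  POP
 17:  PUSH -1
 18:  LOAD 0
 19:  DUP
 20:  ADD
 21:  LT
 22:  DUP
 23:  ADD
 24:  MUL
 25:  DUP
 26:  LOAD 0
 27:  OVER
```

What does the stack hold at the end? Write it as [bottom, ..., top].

[0, 0, -1, 0]

PUSH 6  : 6
PUSH -5 : 6 -5
MUL     : -30
PUSH 11 : -30 11
POP     : -30
PUSH 57 : -30 57
OVER    : -30 57 -30
ROT     : 57 -30 -30
NEG     : 57 -30 30
POP     : 57 -30
SWAP    : -30 57
PUSH -1 : -30 57 -1
STORE 0 : -30 57
NEG     : -30 -57
SWAP    : -57 -30
POP     : -57
PUSH -1 : -57 -1
LOAD 0  : -57 -1 -1
DUP     : -57 -1 -1 -1
ADD     : -57 -1 -2
LT      : -57 0
DUP     : -57 0 0
ADD     : -57 0
MUL     : 0
DUP     : 0 0
LOAD 0  : 0 0 -1
OVER    : 0 0 -1 0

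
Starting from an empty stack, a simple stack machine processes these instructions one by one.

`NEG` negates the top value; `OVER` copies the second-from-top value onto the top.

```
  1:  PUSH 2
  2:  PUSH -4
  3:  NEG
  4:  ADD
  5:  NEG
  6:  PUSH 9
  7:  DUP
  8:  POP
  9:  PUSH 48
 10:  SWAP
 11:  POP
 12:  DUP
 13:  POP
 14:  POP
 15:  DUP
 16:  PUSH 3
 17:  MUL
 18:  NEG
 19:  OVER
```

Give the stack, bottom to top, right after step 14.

PUSH 2  -> 2
PUSH -4 -> 2 -4
NEG     -> 2 4
ADD     -> 6
NEG     -> -6
PUSH 9  -> -6 9
DUP     -> -6 9 9
POP     -> -6 9
PUSH 48 -> -6 9 48
SWAP    -> -6 48 9
POP     -> -6 48
DUP     -> -6 48 48
POP     -> -6 48
POP     -> -6

[-6]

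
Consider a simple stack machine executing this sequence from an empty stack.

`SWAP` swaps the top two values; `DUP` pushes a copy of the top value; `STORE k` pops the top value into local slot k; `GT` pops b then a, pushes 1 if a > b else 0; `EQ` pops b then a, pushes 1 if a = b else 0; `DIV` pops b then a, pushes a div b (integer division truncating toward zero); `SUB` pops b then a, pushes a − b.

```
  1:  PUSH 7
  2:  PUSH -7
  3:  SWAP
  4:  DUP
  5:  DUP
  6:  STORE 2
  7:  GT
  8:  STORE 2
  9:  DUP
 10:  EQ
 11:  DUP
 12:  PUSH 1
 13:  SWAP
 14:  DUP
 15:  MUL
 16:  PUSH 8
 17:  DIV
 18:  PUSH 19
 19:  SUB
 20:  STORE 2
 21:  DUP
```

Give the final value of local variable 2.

PUSH 7  : [7]
PUSH -7 : [7, -7]
SWAP    : [-7, 7]
DUP     : [-7, 7, 7]
DUP     : [-7, 7, 7, 7]
STORE 2 : [-7, 7, 7]
GT      : [-7, 0]
STORE 2 : [-7]
DUP     : [-7, -7]
EQ      : [1]
DUP     : [1, 1]
PUSH 1  : [1, 1, 1]
SWAP    : [1, 1, 1]
DUP     : [1, 1, 1, 1]
MUL     : [1, 1, 1]
PUSH 8  : [1, 1, 1, 8]
DIV     : [1, 1, 0]
PUSH 19 : [1, 1, 0, 19]
SUB     : [1, 1, -19]
STORE 2 : [1, 1]
DUP     : [1, 1, 1]

-19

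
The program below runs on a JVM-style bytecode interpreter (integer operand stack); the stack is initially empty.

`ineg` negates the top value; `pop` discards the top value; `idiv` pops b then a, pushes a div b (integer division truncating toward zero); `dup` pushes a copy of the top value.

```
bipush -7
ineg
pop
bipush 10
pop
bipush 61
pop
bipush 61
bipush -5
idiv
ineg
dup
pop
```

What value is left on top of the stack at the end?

bipush -7 -> -7
ineg      -> 7
pop       -> (empty)
bipush 10 -> 10
pop       -> (empty)
bipush 61 -> 61
pop       -> (empty)
bipush 61 -> 61
bipush -5 -> 61 -5
idiv      -> -12
ineg      -> 12
dup       -> 12 12
pop       -> 12

12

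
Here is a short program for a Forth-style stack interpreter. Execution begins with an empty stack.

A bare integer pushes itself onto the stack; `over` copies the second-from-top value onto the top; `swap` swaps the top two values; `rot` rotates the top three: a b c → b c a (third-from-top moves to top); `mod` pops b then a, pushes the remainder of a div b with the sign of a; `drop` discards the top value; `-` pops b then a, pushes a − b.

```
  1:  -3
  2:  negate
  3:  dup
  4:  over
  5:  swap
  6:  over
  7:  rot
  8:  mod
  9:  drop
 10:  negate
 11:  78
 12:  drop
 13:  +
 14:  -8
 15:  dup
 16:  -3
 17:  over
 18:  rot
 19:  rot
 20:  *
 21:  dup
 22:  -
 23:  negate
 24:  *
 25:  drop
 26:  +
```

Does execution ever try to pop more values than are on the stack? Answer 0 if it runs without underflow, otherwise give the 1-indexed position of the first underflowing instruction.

0

-3     : -3
negate : 3
dup    : 3 3
over   : 3 3 3
swap   : 3 3 3
over   : 3 3 3 3
rot    : 3 3 3 3
mod    : 3 3 0
drop   : 3 3
negate : 3 -3
78     : 3 -3 78
drop   : 3 -3
+      : 0
-8     : 0 -8
dup    : 0 -8 -8
-3     : 0 -8 -8 -3
over   : 0 -8 -8 -3 -8
rot    : 0 -8 -3 -8 -8
rot    : 0 -8 -8 -8 -3
*      : 0 -8 -8 24
dup    : 0 -8 -8 24 24
-      : 0 -8 -8 0
negate : 0 -8 -8 0
*      : 0 -8 0
drop   : 0 -8
+      : -8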